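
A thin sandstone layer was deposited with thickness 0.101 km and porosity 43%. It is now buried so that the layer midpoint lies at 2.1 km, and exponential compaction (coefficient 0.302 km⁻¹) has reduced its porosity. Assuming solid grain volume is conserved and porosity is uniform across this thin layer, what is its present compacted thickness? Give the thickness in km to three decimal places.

0.075 km

Porosity at 2.1 km: φ = 0.43·exp(−0.302×2.1) = 0.2281
Solid-volume conservation: h(1−φ) = h₀(1−φ₀) ⇒ h = h₀·(1−φ₀)/(1−φ)
h = 0.101 × (1 − 0.43)/(1 − 0.2281) = 0.101 × 0.7384 = 0.0746 km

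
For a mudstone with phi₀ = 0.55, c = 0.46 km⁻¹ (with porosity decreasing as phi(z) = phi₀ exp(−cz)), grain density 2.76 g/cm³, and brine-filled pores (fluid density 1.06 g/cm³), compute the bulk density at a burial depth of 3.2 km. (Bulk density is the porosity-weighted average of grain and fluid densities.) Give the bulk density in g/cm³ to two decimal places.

Porosity at depth: phi = 0.55·exp(−0.46×3.2) = 0.55×0.2295 = 0.1262
Bulk density: ρ_b = (1−phi)ρ_g + phi·ρ_f = 0.8738×2.76 + 0.1262×1.06
       = 2.412 + 0.134 = 2.545 g/cm³

2.55 g/cm³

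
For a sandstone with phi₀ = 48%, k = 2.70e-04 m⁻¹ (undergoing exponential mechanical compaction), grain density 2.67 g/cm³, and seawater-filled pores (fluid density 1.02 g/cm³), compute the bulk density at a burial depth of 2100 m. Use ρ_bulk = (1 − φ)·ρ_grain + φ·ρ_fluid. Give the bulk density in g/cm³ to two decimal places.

Working in km (1 km = 1000 m; k in km⁻¹ = k in m⁻¹ × 1000):
Porosity at depth: phi = 0.48·exp(−0.27×2.1) = 0.48×0.5672 = 0.2723
Bulk density: ρ_b = (1−phi)ρ_g + phi·ρ_f = 0.7277×2.67 + 0.2723×1.02
       = 1.943 + 0.278 = 2.221 g/cm³

2.22 g/cm³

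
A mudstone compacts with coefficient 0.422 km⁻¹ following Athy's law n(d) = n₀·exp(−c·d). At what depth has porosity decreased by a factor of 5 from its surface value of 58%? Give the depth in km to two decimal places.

n/n₀ = 1/5 ⇒ exp(−c·d) = 1/5 ⇒ d = ln(5) / c
d = 1.6094 / 0.422 = 3.814 km

3.81 km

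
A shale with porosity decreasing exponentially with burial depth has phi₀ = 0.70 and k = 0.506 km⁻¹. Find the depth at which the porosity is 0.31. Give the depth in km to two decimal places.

1.61 km

Invert Athy's law: Z = ln(phi₀/phi) / k
Z = ln(0.7/0.31) / 0.506 = ln(2.258) / 0.506 = 0.8145 / 0.506 = 1.610 km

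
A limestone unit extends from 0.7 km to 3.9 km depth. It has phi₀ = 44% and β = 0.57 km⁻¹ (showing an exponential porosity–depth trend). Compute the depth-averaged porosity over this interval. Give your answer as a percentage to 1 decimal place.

⟨phi⟩ = (1/(d₂−d₁)) ∫ phi₀ e^(−βd) dd = phi₀·(e^(−β·d₁) − e^(−β·d₂)) / (β·(d₂−d₁))
e^(−0.57×0.7) = 0.6710; e^(−0.57×3.9) = 0.1083
⟨phi⟩ = 0.44 × (0.6710 − 0.1083) / (0.57 × 3.2) = 0.44 × 0.3085 = 0.1357

13.6%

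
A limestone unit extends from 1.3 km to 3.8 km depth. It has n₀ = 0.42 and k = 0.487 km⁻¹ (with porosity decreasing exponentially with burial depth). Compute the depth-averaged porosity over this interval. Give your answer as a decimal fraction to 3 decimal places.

0.129

⟨n⟩ = (1/(Z₂−Z₁)) ∫ n₀ e^(−kZ) dZ = n₀·(e^(−k·Z₁) − e^(−k·Z₂)) / (k·(Z₂−Z₁))
e^(−0.487×1.3) = 0.5309; e^(−0.487×3.8) = 0.1571
⟨n⟩ = 0.42 × (0.5309 − 0.1571) / (0.487 × 2.5) = 0.42 × 0.3070 = 0.1289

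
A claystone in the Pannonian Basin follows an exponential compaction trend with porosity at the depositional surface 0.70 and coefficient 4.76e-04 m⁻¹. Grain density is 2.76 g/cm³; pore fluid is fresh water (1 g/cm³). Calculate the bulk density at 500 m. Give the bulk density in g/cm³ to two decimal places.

Working in km (1 km = 1000 m; k in km⁻¹ = k in m⁻¹ × 1000):
Porosity at depth: phi = 0.7·exp(−0.476×0.5) = 0.7×0.7882 = 0.5517
Bulk density: ρ_b = (1−phi)ρ_g + phi·ρ_f = 0.4483×2.76 + 0.5517×1
       = 1.237 + 0.552 = 1.789 g/cm³

1.79 g/cm³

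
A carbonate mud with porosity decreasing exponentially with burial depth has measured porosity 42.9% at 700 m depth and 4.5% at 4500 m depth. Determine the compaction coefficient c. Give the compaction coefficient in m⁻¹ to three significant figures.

Working in km (1 km = 1000 m; c in km⁻¹ = c in m⁻¹ × 1000):
Athy: n(z) = n₀ e^(−cz) ⇒ n₁/n₂ = e^{c(z₂−z₁)} ⇒ c = ln(n₁/n₂)/(z₂−z₁)
c = ln(0.429/0.045) / (4.5 − 0.7) = ln(9.533) / 3.8 = 2.2548 / 3.8 = 0.5934 km⁻¹

0.000593 m⁻¹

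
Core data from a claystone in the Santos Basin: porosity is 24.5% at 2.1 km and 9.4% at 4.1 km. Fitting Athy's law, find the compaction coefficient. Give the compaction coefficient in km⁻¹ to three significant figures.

Athy: n(Z) = n₀ e^(−kZ) ⇒ n₁/n₂ = e^{k(Z₂−Z₁)} ⇒ k = ln(n₁/n₂)/(Z₂−Z₁)
k = ln(0.245/0.094) / (4.1 − 2.1) = ln(2.606) / 2 = 0.9580 / 2 = 0.479 km⁻¹

0.479 km⁻¹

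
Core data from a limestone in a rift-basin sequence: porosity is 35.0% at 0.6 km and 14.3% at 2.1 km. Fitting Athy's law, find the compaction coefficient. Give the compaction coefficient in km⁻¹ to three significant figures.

0.597 km⁻¹

Athy: phi(z) = phi₀ e^(−cz) ⇒ phi₁/phi₂ = e^{c(z₂−z₁)} ⇒ c = ln(phi₁/phi₂)/(z₂−z₁)
c = ln(0.35/0.143) / (2.1 − 0.6) = ln(2.448) / 1.5 = 0.8951 / 1.5 = 0.5967 km⁻¹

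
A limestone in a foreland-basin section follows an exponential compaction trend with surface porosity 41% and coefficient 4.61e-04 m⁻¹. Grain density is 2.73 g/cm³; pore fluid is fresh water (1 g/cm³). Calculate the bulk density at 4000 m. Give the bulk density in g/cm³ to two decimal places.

2.62 g/cm³

Working in km (1 km = 1000 m; β in km⁻¹ = β in m⁻¹ × 1000):
Porosity at depth: phi = 0.41·exp(−0.461×4) = 0.41×0.1582 = 0.0649
Bulk density: ρ_b = (1−phi)ρ_g + phi·ρ_f = 0.9351×2.73 + 0.0649×1
       = 2.553 + 0.065 = 2.618 g/cm³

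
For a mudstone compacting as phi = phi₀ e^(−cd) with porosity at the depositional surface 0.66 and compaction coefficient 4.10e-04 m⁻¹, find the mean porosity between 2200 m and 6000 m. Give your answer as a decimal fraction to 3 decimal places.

Working in km (1 km = 1000 m; c in km⁻¹ = c in m⁻¹ × 1000):
⟨phi⟩ = (1/(d₂−d₁)) ∫ phi₀ e^(−cd) dd = phi₀·(e^(−c·d₁) − e^(−c·d₂)) / (c·(d₂−d₁))
e^(−0.41×2.2) = 0.4058; e^(−0.41×6) = 0.0854
⟨phi⟩ = 0.66 × (0.4058 − 0.0854) / (0.41 × 3.8) = 0.66 × 0.2056 = 0.1357

0.136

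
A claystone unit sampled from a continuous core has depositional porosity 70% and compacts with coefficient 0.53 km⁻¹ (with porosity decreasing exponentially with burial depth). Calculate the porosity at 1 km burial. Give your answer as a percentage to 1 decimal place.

41.2%

phi = phi₀·exp(−k·d) = 0.7 × exp(−0.53 × 1) = 0.7 × exp(−0.53)
  = 0.7 × 0.5886 = 0.4120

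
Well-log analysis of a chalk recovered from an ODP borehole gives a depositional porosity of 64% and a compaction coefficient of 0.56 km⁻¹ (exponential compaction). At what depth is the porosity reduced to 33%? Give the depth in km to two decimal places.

Invert Athy's law: d = ln(φ₀/φ) / β
d = ln(0.64/0.33) / 0.56 = ln(1.939) / 0.56 = 0.6624 / 0.56 = 1.183 km

1.18 km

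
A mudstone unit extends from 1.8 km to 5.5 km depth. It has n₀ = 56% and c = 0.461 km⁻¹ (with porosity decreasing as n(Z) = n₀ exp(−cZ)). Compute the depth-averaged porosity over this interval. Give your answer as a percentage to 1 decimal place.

⟨n⟩ = (1/(Z₂−Z₁)) ∫ n₀ e^(−cZ) dZ = n₀·(e^(−c·Z₁) − e^(−c·Z₂)) / (c·(Z₂−Z₁))
e^(−0.461×1.8) = 0.4361; e^(−0.461×5.5) = 0.0792
⟨n⟩ = 0.56 × (0.4361 − 0.0792) / (0.461 × 3.7) = 0.56 × 0.2092 = 0.1172

11.7%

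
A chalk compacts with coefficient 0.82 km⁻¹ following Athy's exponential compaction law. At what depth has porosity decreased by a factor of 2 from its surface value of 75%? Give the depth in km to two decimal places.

0.85 km

phi/phi₀ = 1/2 ⇒ exp(−c·z) = 1/2 ⇒ z = ln(2) / c
z = 0.6931 / 0.82 = 0.845 km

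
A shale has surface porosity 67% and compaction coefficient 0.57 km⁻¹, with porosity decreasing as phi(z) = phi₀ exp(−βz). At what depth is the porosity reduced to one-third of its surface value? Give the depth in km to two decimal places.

phi/phi₀ = 1/3 ⇒ exp(−β·z) = 1/3 ⇒ z = ln(3) / β
z = 1.0986 / 0.57 = 1.927 km

1.93 km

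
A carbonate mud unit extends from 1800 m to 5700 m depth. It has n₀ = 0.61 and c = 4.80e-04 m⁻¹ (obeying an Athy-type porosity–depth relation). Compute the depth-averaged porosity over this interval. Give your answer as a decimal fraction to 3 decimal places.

Working in km (1 km = 1000 m; c in km⁻¹ = c in m⁻¹ × 1000):
⟨n⟩ = (1/(d₂−d₁)) ∫ n₀ e^(−cd) dd = n₀·(e^(−c·d₁) − e^(−c·d₂)) / (c·(d₂−d₁))
e^(−0.48×1.8) = 0.4215; e^(−0.48×5.7) = 0.0648
⟨n⟩ = 0.61 × (0.4215 − 0.0648) / (0.48 × 3.9) = 0.61 × 0.1905 = 0.1162

0.116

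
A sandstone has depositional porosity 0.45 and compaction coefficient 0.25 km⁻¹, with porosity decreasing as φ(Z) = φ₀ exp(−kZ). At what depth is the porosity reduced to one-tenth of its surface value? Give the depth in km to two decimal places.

9.21 km

φ/φ₀ = 1/10 ⇒ exp(−k·Z) = 1/10 ⇒ Z = ln(10) / k
Z = 2.3026 / 0.25 = 9.210 km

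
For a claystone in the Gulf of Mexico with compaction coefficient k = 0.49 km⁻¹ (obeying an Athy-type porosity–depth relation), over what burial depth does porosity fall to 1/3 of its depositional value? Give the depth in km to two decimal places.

φ/φ₀ = 1/3 ⇒ exp(−k·d) = 1/3 ⇒ d = ln(3) / k
d = 1.0986 / 0.49 = 2.242 km

2.24 km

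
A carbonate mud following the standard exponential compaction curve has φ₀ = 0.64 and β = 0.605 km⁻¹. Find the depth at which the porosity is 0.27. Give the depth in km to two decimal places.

Invert Athy's law: z = ln(φ₀/φ) / β
z = ln(0.64/0.27) / 0.605 = ln(2.37) / 0.605 = 0.8630 / 0.605 = 1.427 km

1.43 km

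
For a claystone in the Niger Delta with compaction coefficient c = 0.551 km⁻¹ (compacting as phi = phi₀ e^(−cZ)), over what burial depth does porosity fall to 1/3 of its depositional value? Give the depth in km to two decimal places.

1.99 km

phi/phi₀ = 1/3 ⇒ exp(−c·Z) = 1/3 ⇒ Z = ln(3) / c
Z = 1.0986 / 0.551 = 1.994 km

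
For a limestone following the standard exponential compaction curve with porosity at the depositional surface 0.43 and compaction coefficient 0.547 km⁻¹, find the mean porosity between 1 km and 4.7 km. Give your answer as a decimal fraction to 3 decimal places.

0.107

⟨phi⟩ = (1/(z₂−z₁)) ∫ phi₀ e^(−kz) dz = phi₀·(e^(−k·z₁) − e^(−k·z₂)) / (k·(z₂−z₁))
e^(−0.547×1) = 0.5787; e^(−0.547×4.7) = 0.0765
⟨phi⟩ = 0.43 × (0.5787 − 0.0765) / (0.547 × 3.7) = 0.43 × 0.2481 = 0.1067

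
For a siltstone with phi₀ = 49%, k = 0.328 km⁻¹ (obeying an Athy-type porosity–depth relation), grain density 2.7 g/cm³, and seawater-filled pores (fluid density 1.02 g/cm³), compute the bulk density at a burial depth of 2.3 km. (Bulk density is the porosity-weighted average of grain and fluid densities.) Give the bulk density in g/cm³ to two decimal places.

2.31 g/cm³

Porosity at depth: phi = 0.49·exp(−0.328×2.3) = 0.49×0.4703 = 0.2304
Bulk density: ρ_b = (1−phi)ρ_g + phi·ρ_f = 0.7696×2.7 + 0.2304×1.02
       = 2.078 + 0.235 = 2.313 g/cm³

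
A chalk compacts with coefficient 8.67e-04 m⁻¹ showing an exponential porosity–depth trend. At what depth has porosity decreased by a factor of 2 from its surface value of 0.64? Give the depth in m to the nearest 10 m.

800 m

Working in km (1 km = 1000 m; k in km⁻¹ = k in m⁻¹ × 1000):
n/n₀ = 1/2 ⇒ exp(−k·z) = 1/2 ⇒ z = ln(2) / k
z = 0.6931 / 0.867 = 0.799 km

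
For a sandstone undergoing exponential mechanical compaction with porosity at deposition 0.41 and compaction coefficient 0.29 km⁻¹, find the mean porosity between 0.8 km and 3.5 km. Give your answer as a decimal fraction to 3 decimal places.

⟨phi⟩ = (1/(d₂−d₁)) ∫ phi₀ e^(−βd) dd = phi₀·(e^(−β·d₁) − e^(−β·d₂)) / (β·(d₂−d₁))
e^(−0.29×0.8) = 0.7929; e^(−0.29×3.5) = 0.3624
⟨phi⟩ = 0.41 × (0.7929 − 0.3624) / (0.29 × 2.7) = 0.41 × 0.5499 = 0.2254

0.225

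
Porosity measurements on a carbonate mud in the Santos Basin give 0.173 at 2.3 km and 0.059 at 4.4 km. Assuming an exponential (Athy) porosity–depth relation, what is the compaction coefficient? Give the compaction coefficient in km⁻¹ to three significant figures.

0.512 km⁻¹

Athy: φ(Z) = φ₀ e^(−cZ) ⇒ φ₁/φ₂ = e^{c(Z₂−Z₁)} ⇒ c = ln(φ₁/φ₂)/(Z₂−Z₁)
c = ln(0.173/0.059) / (4.4 − 2.3) = ln(2.932) / 2.1 = 1.0758 / 2.1 = 0.5123 km⁻¹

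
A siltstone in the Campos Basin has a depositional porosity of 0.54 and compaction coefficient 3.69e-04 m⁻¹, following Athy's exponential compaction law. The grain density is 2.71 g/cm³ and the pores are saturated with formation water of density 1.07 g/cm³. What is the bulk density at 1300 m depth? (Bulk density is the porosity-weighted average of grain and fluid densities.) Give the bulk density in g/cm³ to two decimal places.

2.16 g/cm³

Working in km (1 km = 1000 m; k in km⁻¹ = k in m⁻¹ × 1000):
Porosity at depth: phi = 0.54·exp(−0.369×1.3) = 0.54×0.6190 = 0.3342
Bulk density: ρ_b = (1−phi)ρ_g + phi·ρ_f = 0.6658×2.71 + 0.3342×1.07
       = 1.804 + 0.358 = 2.162 g/cm³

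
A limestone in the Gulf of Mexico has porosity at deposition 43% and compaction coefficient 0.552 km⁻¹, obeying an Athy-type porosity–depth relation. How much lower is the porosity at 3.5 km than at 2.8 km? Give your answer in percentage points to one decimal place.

φ(2.8) = 0.43·e^(−0.552×2.8) = 0.0917
φ(3.5) = 0.43·e^(−0.552×3.5) = 0.0623
Δφ = 0.0917 − 0.0623 = 0.0294

2.9 percentage points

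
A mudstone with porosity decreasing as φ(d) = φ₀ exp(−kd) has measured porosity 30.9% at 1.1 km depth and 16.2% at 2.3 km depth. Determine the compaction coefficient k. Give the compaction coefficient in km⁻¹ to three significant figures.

0.538 km⁻¹

Athy: φ(d) = φ₀ e^(−kd) ⇒ φ₁/φ₂ = e^{k(d₂−d₁)} ⇒ k = ln(φ₁/φ₂)/(d₂−d₁)
k = ln(0.309/0.162) / (2.3 − 1.1) = ln(1.907) / 1.2 = 0.6457 / 1.2 = 0.5381 km⁻¹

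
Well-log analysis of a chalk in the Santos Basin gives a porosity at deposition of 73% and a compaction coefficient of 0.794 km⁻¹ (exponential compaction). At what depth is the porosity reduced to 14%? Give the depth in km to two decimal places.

2.08 km

Invert Athy's law: z = ln(φ₀/φ) / β
z = ln(0.73/0.14) / 0.794 = ln(5.214) / 0.794 = 1.6514 / 0.794 = 2.080 km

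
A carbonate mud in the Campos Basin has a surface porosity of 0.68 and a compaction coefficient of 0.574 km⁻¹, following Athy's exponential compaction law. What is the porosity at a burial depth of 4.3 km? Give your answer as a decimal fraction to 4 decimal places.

0.0576

n = n₀·exp(−β·d) = 0.68 × exp(−0.574 × 4.3) = 0.68 × exp(−2.468)
  = 0.68 × 0.0847 = 0.0576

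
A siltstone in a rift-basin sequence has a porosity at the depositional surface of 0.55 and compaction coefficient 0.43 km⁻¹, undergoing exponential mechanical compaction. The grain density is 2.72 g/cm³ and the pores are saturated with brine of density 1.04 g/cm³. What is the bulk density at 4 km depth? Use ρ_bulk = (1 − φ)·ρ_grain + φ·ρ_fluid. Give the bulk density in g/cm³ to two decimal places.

2.55 g/cm³

Porosity at depth: phi = 0.55·exp(−0.43×4) = 0.55×0.1791 = 0.0985
Bulk density: ρ_b = (1−phi)ρ_g + phi·ρ_f = 0.9015×2.72 + 0.0985×1.04
       = 2.452 + 0.102 = 2.555 g/cm³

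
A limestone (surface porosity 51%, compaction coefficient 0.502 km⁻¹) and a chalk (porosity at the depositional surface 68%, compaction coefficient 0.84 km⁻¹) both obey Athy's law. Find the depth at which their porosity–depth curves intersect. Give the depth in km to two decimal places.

0.85 km

Set n₀ₐ e^(−βₐz) = n₀ᵦ e^(−βᵦz) ⇒ ln(n₀ₐ/n₀ᵦ) = (βₐ − βᵦ)·z
z = ln(0.51/0.68) / (0.502 − 0.84) = -0.2877 / -0.338 = 0.851 km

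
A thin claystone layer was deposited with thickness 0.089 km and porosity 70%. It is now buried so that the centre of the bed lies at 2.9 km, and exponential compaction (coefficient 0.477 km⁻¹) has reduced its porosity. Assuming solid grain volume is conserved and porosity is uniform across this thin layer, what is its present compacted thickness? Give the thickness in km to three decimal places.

0.032 km

Porosity at 2.9 km: n = 0.7·exp(−0.477×2.9) = 0.1755
Solid-volume conservation: h(1−n) = h₀(1−n₀) ⇒ h = h₀·(1−n₀)/(1−n)
h = 0.089 × (1 − 0.7)/(1 − 0.1755) = 0.089 × 0.3639 = 0.0324 km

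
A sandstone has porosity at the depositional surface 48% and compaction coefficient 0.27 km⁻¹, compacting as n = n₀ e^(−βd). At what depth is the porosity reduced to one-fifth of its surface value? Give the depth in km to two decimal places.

5.96 km

n/n₀ = 1/5 ⇒ exp(−β·d) = 1/5 ⇒ d = ln(5) / β
d = 1.6094 / 0.27 = 5.961 km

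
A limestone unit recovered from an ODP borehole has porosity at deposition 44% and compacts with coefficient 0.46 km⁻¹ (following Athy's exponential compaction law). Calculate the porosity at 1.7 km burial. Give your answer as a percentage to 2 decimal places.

20.13%

n = n₀·exp(−β·z) = 0.44 × exp(−0.46 × 1.7) = 0.44 × exp(−0.782)
  = 0.44 × 0.4575 = 0.2013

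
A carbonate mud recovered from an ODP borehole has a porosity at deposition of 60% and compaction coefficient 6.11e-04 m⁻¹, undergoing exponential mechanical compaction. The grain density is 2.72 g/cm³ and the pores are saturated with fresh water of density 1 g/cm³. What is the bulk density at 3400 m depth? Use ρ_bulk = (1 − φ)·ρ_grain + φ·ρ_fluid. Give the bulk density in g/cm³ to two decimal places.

Working in km (1 km = 1000 m; β in km⁻¹ = β in m⁻¹ × 1000):
Porosity at depth: φ = 0.6·exp(−0.611×3.4) = 0.6×0.1253 = 0.0752
Bulk density: ρ_b = (1−φ)ρ_g + φ·ρ_f = 0.9248×2.72 + 0.0752×1
       = 2.516 + 0.075 = 2.591 g/cm³

2.59 g/cm³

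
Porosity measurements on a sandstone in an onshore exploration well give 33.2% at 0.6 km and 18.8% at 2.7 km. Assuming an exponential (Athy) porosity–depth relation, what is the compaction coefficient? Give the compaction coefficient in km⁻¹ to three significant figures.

0.271 km⁻¹

Athy: n(z) = n₀ e^(−kz) ⇒ n₁/n₂ = e^{k(z₂−z₁)} ⇒ k = ln(n₁/n₂)/(z₂−z₁)
k = ln(0.332/0.188) / (2.7 − 0.6) = ln(1.766) / 2.1 = 0.5687 / 2.1 = 0.2708 km⁻¹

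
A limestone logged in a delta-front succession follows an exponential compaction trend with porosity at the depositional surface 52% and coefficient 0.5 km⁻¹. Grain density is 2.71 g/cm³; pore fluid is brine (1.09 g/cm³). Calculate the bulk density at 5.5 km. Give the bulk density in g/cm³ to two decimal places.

2.66 g/cm³

Porosity at depth: phi = 0.52·exp(−0.5×5.5) = 0.52×0.0639 = 0.0332
Bulk density: ρ_b = (1−phi)ρ_g + phi·ρ_f = 0.9668×2.71 + 0.0332×1.09
       = 2.620 + 0.036 = 2.656 g/cm³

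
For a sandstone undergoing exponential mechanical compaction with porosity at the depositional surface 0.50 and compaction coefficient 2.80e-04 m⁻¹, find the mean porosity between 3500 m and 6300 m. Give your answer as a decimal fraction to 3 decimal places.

Working in km (1 km = 1000 m; k in km⁻¹ = k in m⁻¹ × 1000):
⟨n⟩ = (1/(Z₂−Z₁)) ∫ n₀ e^(−kZ) dZ = n₀·(e^(−k·Z₁) − e^(−k·Z₂)) / (k·(Z₂−Z₁))
e^(−0.28×3.5) = 0.3753; e^(−0.28×6.3) = 0.1714
⟨n⟩ = 0.5 × (0.3753 − 0.1714) / (0.28 × 2.8) = 0.5 × 0.2601 = 0.1301

0.130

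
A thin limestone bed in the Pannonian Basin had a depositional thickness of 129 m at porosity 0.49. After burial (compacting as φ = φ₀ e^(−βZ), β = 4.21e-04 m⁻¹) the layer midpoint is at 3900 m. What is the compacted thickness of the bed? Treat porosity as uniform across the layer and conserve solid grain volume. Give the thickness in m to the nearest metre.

Working in km (1 km = 1000 m; β in km⁻¹ = β in m⁻¹ × 1000):
Porosity at 3.9 km: φ = 0.49·exp(−0.421×3.9) = 0.0949
Solid-volume conservation: h(1−φ) = h₀(1−φ₀) ⇒ h = h₀·(1−φ₀)/(1−φ)
h = 0.129 × (1 − 0.49)/(1 − 0.0949) = 0.129 × 0.5635 = 0.0727 km

73 m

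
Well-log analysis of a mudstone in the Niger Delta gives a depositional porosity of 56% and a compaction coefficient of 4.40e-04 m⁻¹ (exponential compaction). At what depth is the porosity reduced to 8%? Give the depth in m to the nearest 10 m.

Working in km (1 km = 1000 m; c in km⁻¹ = c in m⁻¹ × 1000):
Invert Athy's law: d = ln(n₀/n) / c
d = ln(0.56/0.08) / 0.44 = ln(7) / 0.44 = 1.9459 / 0.44 = 4.423 km

4420 m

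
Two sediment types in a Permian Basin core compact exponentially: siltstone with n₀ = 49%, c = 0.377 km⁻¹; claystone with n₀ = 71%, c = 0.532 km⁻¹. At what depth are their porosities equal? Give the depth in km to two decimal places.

Set n₀ₐ e^(−cₐZ) = n₀ᵦ e^(−cᵦZ) ⇒ ln(n₀ₐ/n₀ᵦ) = (cₐ − cᵦ)·Z
Z = ln(0.49/0.71) / (0.377 − 0.532) = -0.3709 / -0.155 = 2.393 km

2.39 km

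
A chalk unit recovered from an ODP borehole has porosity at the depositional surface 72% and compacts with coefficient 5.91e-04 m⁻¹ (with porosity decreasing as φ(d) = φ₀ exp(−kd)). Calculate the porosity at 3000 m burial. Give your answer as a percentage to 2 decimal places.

12.23%

Working in km (1 km = 1000 m; k in km⁻¹ = k in m⁻¹ × 1000):
φ = φ₀·exp(−k·d) = 0.72 × exp(−0.591 × 3) = 0.72 × exp(−1.773)
  = 0.72 × 0.1698 = 0.1223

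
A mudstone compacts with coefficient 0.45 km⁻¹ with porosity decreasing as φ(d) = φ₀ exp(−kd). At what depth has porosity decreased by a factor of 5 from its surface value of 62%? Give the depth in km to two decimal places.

3.58 km

φ/φ₀ = 1/5 ⇒ exp(−k·d) = 1/5 ⇒ d = ln(5) / k
d = 1.6094 / 0.45 = 3.577 km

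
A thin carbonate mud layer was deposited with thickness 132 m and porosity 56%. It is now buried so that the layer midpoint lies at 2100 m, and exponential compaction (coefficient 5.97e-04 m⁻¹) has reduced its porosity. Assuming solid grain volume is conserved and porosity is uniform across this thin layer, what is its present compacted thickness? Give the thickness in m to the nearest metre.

69 m

Working in km (1 km = 1000 m; c in km⁻¹ = c in m⁻¹ × 1000):
Porosity at 2.1 km: n = 0.56·exp(−0.597×2.1) = 0.1599
Solid-volume conservation: h(1−n) = h₀(1−n₀) ⇒ h = h₀·(1−n₀)/(1−n)
h = 0.132 × (1 − 0.56)/(1 − 0.1599) = 0.132 × 0.5237 = 0.0691 km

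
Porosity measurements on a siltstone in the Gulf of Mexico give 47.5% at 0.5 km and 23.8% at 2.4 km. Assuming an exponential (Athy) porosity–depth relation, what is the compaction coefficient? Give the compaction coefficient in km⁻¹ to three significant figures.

Athy: φ(z) = φ₀ e^(−cz) ⇒ φ₁/φ₂ = e^{c(z₂−z₁)} ⇒ c = ln(φ₁/φ₂)/(z₂−z₁)
c = ln(0.475/0.238) / (2.4 − 0.5) = ln(1.996) / 1.9 = 0.6910 / 1.9 = 0.3637 km⁻¹

0.364 km⁻¹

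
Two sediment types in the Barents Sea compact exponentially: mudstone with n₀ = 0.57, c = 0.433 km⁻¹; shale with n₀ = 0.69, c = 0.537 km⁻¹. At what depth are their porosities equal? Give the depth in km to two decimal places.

Set n₀ₐ e^(−cₐZ) = n₀ᵦ e^(−cᵦZ) ⇒ ln(n₀ₐ/n₀ᵦ) = (cₐ − cᵦ)·Z
Z = ln(0.57/0.69) / (0.433 − 0.537) = -0.1911 / -0.104 = 1.837 km

1.84 km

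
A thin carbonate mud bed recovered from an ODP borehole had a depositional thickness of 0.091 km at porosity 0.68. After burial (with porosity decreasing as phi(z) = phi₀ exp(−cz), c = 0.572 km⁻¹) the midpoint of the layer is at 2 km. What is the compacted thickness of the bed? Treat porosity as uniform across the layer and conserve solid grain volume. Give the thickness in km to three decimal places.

0.037 km

Porosity at 2 km: phi = 0.68·exp(−0.572×2) = 0.2166
Solid-volume conservation: h(1−phi) = h₀(1−phi₀) ⇒ h = h₀·(1−phi₀)/(1−phi)
h = 0.091 × (1 − 0.68)/(1 − 0.2166) = 0.091 × 0.4085 = 0.0372 km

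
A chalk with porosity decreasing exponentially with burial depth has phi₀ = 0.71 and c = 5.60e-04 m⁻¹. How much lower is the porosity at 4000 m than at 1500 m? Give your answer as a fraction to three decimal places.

0.231

Working in km (1 km = 1000 m; c in km⁻¹ = c in m⁻¹ × 1000):
phi(1.5) = 0.71·e^(−0.56×1.5) = 0.3065
phi(4) = 0.71·e^(−0.56×4) = 0.0756
Δphi = 0.3065 − 0.0756 = 0.2309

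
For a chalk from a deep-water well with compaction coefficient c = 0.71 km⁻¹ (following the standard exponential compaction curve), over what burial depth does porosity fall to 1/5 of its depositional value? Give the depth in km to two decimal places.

2.27 km

φ/φ₀ = 1/5 ⇒ exp(−c·z) = 1/5 ⇒ z = ln(5) / c
z = 1.6094 / 0.71 = 2.267 km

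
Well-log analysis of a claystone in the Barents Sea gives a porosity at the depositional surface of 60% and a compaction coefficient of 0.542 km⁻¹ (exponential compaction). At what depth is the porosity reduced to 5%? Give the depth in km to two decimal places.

4.58 km

Invert Athy's law: z = ln(φ₀/φ) / β
z = ln(0.6/0.05) / 0.542 = ln(12) / 0.542 = 2.4849 / 0.542 = 4.585 km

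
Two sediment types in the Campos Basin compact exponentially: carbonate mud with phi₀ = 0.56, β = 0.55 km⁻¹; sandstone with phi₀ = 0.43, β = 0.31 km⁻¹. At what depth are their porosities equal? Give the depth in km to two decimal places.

1.10 km

Set phi₀ₐ e^(−βₐz) = phi₀ᵦ e^(−βᵦz) ⇒ ln(phi₀ₐ/phi₀ᵦ) = (βₐ − βᵦ)·z
z = ln(0.56/0.43) / (0.55 − 0.31) = 0.2642 / 0.24 = 1.101 km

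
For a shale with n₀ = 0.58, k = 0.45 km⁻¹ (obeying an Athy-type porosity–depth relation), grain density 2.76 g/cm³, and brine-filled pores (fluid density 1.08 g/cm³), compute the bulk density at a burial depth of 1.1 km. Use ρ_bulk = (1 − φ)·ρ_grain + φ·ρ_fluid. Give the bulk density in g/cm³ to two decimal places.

Porosity at depth: n = 0.58·exp(−0.45×1.1) = 0.58×0.6096 = 0.3536
Bulk density: ρ_b = (1−n)ρ_g + n·ρ_f = 0.6464×2.76 + 0.3536×1.08
       = 1.784 + 0.382 = 2.166 g/cm³

2.17 g/cm³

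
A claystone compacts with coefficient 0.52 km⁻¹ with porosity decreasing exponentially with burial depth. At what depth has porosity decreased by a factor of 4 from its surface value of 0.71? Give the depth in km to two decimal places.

φ/φ₀ = 1/4 ⇒ exp(−c·z) = 1/4 ⇒ z = ln(4) / c
z = 1.3863 / 0.52 = 2.666 km

2.67 km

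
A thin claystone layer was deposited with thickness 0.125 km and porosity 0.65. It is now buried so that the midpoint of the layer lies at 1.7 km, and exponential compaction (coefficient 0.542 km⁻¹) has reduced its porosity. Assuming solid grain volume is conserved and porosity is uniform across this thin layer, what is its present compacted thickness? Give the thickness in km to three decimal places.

Porosity at 1.7 km: φ = 0.65·exp(−0.542×1.7) = 0.2587
Solid-volume conservation: h(1−φ) = h₀(1−φ₀) ⇒ h = h₀·(1−φ₀)/(1−φ)
h = 0.125 × (1 − 0.65)/(1 − 0.2587) = 0.125 × 0.4721 = 0.0590 km

0.059 km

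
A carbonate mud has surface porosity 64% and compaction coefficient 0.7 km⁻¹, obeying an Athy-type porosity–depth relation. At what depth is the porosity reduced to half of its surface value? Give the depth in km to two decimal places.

0.99 km

φ/φ₀ = 1/2 ⇒ exp(−k·z) = 1/2 ⇒ z = ln(2) / k
z = 0.6931 / 0.7 = 0.990 km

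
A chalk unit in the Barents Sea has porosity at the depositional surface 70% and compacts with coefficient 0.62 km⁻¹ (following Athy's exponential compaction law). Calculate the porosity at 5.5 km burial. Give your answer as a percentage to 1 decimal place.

2.3%

φ = φ₀·exp(−β·z) = 0.7 × exp(−0.62 × 5.5) = 0.7 × exp(−3.41)
  = 0.7 × 0.0330 = 0.0231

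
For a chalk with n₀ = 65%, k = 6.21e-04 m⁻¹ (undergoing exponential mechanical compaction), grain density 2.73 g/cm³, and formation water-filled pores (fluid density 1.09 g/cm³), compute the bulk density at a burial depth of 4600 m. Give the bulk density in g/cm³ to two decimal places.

2.67 g/cm³

Working in km (1 km = 1000 m; k in km⁻¹ = k in m⁻¹ × 1000):
Porosity at depth: n = 0.65·exp(−0.621×4.6) = 0.65×0.0575 = 0.0374
Bulk density: ρ_b = (1−n)ρ_g + n·ρ_f = 0.9626×2.73 + 0.0374×1.09
       = 2.628 + 0.041 = 2.669 g/cm³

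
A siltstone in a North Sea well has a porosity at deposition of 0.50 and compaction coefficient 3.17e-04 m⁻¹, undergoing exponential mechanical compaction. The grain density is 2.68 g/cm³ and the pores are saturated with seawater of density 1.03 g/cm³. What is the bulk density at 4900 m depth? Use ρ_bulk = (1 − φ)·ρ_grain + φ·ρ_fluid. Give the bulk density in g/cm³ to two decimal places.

Working in km (1 km = 1000 m; β in km⁻¹ = β in m⁻¹ × 1000):
Porosity at depth: n = 0.5·exp(−0.317×4.9) = 0.5×0.2115 = 0.1058
Bulk density: ρ_b = (1−n)ρ_g + n·ρ_f = 0.8942×2.68 + 0.1058×1.03
       = 2.397 + 0.109 = 2.505 g/cm³

2.51 g/cm³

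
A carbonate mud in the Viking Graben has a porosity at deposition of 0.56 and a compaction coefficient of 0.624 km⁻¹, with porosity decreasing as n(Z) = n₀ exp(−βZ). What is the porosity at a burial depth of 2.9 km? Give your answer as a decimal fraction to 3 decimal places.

n = n₀·exp(−β·Z) = 0.56 × exp(−0.624 × 2.9) = 0.56 × exp(−1.81)
  = 0.56 × 0.1637 = 0.0917

0.092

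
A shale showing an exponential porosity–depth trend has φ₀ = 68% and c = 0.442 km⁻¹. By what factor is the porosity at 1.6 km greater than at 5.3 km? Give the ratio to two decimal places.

φ(z₁)/φ(z₂) = e^(−c·z₁)/e^(−c·z₂) = e^{c(z₂−z₁)}
= exp(0.442 × 3.7) = exp(1.635) = 5.1315

5.13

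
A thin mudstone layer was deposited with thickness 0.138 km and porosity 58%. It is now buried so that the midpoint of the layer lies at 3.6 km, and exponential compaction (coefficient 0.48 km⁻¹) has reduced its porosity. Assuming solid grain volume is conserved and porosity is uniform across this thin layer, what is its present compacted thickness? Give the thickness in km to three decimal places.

0.065 km

Porosity at 3.6 km: phi = 0.58·exp(−0.48×3.6) = 0.1030
Solid-volume conservation: h(1−phi) = h₀(1−phi₀) ⇒ h = h₀·(1−phi₀)/(1−phi)
h = 0.138 × (1 − 0.58)/(1 − 0.1030) = 0.138 × 0.4682 = 0.0646 km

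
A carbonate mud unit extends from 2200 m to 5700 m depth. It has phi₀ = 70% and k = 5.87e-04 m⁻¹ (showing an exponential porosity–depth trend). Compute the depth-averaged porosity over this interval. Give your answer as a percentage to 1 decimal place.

Working in km (1 km = 1000 m; k in km⁻¹ = k in m⁻¹ × 1000):
⟨phi⟩ = (1/(d₂−d₁)) ∫ phi₀ e^(−kd) dd = phi₀·(e^(−k·d₁) − e^(−k·d₂)) / (k·(d₂−d₁))
e^(−0.587×2.2) = 0.2749; e^(−0.587×5.7) = 0.0352
⟨phi⟩ = 0.7 × (0.2749 − 0.0352) / (0.587 × 3.5) = 0.7 × 0.1166 = 0.0817

8.2%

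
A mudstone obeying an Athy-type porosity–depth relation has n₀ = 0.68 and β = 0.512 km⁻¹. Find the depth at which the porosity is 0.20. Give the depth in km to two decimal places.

Invert Athy's law: z = ln(n₀/n) / β
z = ln(0.68/0.2) / 0.512 = ln(3.4) / 0.512 = 1.2238 / 0.512 = 2.390 km

2.39 km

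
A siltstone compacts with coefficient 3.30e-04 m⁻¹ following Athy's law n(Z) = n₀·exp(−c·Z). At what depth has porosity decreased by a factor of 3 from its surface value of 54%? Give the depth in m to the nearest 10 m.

3330 m

Working in km (1 km = 1000 m; c in km⁻¹ = c in m⁻¹ × 1000):
n/n₀ = 1/3 ⇒ exp(−c·Z) = 1/3 ⇒ Z = ln(3) / c
Z = 1.0986 / 0.33 = 3.329 km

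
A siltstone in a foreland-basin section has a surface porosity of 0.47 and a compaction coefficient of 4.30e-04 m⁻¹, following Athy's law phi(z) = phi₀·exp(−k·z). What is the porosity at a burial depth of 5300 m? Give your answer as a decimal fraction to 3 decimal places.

0.048

Working in km (1 km = 1000 m; k in km⁻¹ = k in m⁻¹ × 1000):
phi = phi₀·exp(−k·z) = 0.47 × exp(−0.43 × 5.3) = 0.47 × exp(−2.279)
  = 0.47 × 0.1024 = 0.0481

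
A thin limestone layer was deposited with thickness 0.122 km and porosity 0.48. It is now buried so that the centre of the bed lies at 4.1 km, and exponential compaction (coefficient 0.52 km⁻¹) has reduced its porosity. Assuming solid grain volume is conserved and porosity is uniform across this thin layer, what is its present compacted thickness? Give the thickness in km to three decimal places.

Porosity at 4.1 km: φ = 0.48·exp(−0.52×4.1) = 0.0569
Solid-volume conservation: h(1−φ) = h₀(1−φ₀) ⇒ h = h₀·(1−φ₀)/(1−φ)
h = 0.122 × (1 − 0.48)/(1 − 0.0569) = 0.122 × 0.5514 = 0.0673 km

0.067 km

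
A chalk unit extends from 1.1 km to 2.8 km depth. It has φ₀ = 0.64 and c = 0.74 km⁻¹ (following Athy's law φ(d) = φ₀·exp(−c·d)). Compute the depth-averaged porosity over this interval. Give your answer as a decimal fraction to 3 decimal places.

⟨φ⟩ = (1/(d₂−d₁)) ∫ φ₀ e^(−cd) dd = φ₀·(e^(−c·d₁) − e^(−c·d₂)) / (c·(d₂−d₁))
e^(−0.74×1.1) = 0.4431; e^(−0.74×2.8) = 0.1259
⟨φ⟩ = 0.64 × (0.4431 − 0.1259) / (0.74 × 1.7) = 0.64 × 0.2521 = 0.1613

0.161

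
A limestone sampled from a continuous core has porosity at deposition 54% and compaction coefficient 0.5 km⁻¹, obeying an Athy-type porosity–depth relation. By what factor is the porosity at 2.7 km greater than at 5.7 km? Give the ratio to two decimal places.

phi(Z₁)/phi(Z₂) = e^(−c·Z₁)/e^(−c·Z₂) = e^{c(Z₂−Z₁)}
= exp(0.5 × 3) = exp(1.5) = 4.4817

4.48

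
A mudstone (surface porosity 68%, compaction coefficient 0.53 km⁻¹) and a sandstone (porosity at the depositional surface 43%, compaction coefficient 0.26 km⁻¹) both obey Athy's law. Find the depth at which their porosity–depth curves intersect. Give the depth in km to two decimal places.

1.70 km

Set phi₀ₐ e^(−kₐz) = phi₀ᵦ e^(−kᵦz) ⇒ ln(phi₀ₐ/phi₀ᵦ) = (kₐ − kᵦ)·z
z = ln(0.68/0.43) / (0.53 − 0.26) = 0.4583 / 0.27 = 1.697 km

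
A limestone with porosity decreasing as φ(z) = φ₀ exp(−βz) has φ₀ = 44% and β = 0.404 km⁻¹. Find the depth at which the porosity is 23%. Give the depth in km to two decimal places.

Invert Athy's law: z = ln(φ₀/φ) / β
z = ln(0.44/0.23) / 0.404 = ln(1.913) / 0.404 = 0.6487 / 0.404 = 1.606 km

1.61 km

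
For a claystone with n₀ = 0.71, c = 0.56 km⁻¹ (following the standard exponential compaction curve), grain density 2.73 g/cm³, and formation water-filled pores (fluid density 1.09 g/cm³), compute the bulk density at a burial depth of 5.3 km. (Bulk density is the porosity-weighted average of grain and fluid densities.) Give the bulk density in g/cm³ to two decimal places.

Porosity at depth: n = 0.71·exp(−0.56×5.3) = 0.71×0.0514 = 0.0365
Bulk density: ρ_b = (1−n)ρ_g + n·ρ_f = 0.9635×2.73 + 0.0365×1.09
       = 2.630 + 0.040 = 2.670 g/cm³

2.67 g/cm³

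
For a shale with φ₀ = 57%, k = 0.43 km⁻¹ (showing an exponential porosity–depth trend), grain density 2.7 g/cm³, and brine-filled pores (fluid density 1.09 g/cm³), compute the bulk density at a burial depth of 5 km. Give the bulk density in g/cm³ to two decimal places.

2.59 g/cm³

Porosity at depth: φ = 0.57·exp(−0.43×5) = 0.57×0.1165 = 0.0664
Bulk density: ρ_b = (1−φ)ρ_g + φ·ρ_f = 0.9336×2.7 + 0.0664×1.09
       = 2.521 + 0.072 = 2.593 g/cm³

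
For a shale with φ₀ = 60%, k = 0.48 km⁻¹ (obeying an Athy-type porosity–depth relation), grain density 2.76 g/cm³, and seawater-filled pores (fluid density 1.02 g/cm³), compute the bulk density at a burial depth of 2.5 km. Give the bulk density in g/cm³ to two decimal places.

Porosity at depth: φ = 0.6·exp(−0.48×2.5) = 0.6×0.3012 = 0.1807
Bulk density: ρ_b = (1−φ)ρ_g + φ·ρ_f = 0.8193×2.76 + 0.1807×1.02
       = 2.261 + 0.184 = 2.446 g/cm³

2.45 g/cm³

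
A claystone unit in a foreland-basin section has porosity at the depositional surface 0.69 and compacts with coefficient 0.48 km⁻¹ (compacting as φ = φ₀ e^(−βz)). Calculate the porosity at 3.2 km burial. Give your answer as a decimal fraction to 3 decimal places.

0.149

φ = φ₀·exp(−β·z) = 0.69 × exp(−0.48 × 3.2) = 0.69 × exp(−1.536)
  = 0.69 × 0.2152 = 0.1485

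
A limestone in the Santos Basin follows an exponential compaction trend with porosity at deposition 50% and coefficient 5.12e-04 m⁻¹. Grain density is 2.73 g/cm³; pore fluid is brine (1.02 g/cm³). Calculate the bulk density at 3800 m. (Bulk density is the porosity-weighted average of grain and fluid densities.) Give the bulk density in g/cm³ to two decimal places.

Working in km (1 km = 1000 m; c in km⁻¹ = c in m⁻¹ × 1000):
Porosity at depth: phi = 0.5·exp(−0.512×3.8) = 0.5×0.1429 = 0.0715
Bulk density: ρ_b = (1−phi)ρ_g + phi·ρ_f = 0.9285×2.73 + 0.0715×1.02
       = 2.535 + 0.073 = 2.608 g/cm³

2.61 g/cm³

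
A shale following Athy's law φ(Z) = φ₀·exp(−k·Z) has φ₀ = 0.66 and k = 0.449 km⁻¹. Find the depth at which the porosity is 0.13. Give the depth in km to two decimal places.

3.62 km

Invert Athy's law: Z = ln(φ₀/φ) / k
Z = ln(0.66/0.13) / 0.449 = ln(5.077) / 0.449 = 1.6247 / 0.449 = 3.618 km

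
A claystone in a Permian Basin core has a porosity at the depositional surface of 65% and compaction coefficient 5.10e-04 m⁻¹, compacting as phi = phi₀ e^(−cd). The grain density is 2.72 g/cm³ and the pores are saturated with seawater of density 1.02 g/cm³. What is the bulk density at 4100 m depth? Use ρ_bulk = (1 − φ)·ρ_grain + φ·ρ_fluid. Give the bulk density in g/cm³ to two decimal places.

Working in km (1 km = 1000 m; c in km⁻¹ = c in m⁻¹ × 1000):
Porosity at depth: phi = 0.65·exp(−0.51×4.1) = 0.65×0.1236 = 0.0803
Bulk density: ρ_b = (1−phi)ρ_g + phi·ρ_f = 0.9197×2.72 + 0.0803×1.02
       = 2.502 + 0.082 = 2.583 g/cm³

2.58 g/cm³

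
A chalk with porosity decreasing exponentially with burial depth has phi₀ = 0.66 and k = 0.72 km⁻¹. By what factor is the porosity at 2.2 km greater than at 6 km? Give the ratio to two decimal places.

phi(d₁)/phi(d₂) = e^(−k·d₁)/e^(−k·d₂) = e^{k(d₂−d₁)}
= exp(0.72 × 3.8) = exp(2.736) = 15.4252

15.43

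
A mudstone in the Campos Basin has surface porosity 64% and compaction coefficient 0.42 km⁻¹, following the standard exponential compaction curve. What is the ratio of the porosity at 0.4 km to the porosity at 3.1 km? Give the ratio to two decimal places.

phi(d₁)/phi(d₂) = e^(−c·d₁)/e^(−c·d₂) = e^{c(d₂−d₁)}
= exp(0.42 × 2.7) = exp(1.134) = 3.1081

3.11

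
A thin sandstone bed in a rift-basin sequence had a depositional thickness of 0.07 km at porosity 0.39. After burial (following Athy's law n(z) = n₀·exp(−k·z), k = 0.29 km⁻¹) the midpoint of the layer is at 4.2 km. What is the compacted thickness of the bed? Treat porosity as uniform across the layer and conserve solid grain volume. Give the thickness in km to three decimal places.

Porosity at 4.2 km: n = 0.39·exp(−0.29×4.2) = 0.1154
Solid-volume conservation: h(1−n) = h₀(1−n₀) ⇒ h = h₀·(1−n₀)/(1−n)
h = 0.07 × (1 − 0.39)/(1 − 0.1154) = 0.07 × 0.6896 = 0.0483 km

0.048 km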